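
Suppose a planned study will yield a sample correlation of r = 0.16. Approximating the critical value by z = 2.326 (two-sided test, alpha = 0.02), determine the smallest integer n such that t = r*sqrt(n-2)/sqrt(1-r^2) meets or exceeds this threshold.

208

Need r·√(n−2)/√(1−r²) ≥ 2.326
√(n−2) ≥ 2.326·√(1−0.0256) / 0.16 = 2.326·0.987117 / 0.16 = 14.3502
n−2 ≥ 205.9282  ⇒  n ≥ 207.9282
Smallest integer n = 208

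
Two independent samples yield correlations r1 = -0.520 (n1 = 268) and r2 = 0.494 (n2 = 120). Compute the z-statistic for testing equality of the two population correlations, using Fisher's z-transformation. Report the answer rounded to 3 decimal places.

Fisher z-transforms: z1 = atanh(-0.520) = -0.576340, z2 = atanh(0.494) = 0.541338; difference d = -1.117678
Var(d) = 1/265 + 1/117 = 0.0037736 + 0.0085470 = 0.0123206
z = d/√Var(d) = -1.117678 / √0.0123206 = -1.117678 / 0.110998 = -10.069

-10.069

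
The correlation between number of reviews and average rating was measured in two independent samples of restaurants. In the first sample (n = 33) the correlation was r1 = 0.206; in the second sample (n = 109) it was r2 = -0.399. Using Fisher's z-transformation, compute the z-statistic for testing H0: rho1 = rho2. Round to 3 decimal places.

3.053

Fisher z-transforms: z1 = atanh(0.206) = 0.208990, z2 = atanh(-0.399) = -0.422459; difference d = 0.631449
Var(d) = 1/30 + 1/106 = 0.0333333 + 0.0094340 = 0.0427673
z = d/√Var(d) = 0.631449 / √0.0427673 = 0.631449 / 0.206803 = 3.053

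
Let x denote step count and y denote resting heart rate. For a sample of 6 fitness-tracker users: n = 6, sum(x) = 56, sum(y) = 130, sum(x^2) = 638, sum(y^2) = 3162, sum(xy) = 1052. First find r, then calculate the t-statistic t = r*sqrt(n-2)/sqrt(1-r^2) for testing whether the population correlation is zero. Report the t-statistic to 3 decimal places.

S_xy = nΣxy − ΣxΣy = 6·1052 − 56·130 = 6312 − 7280 = -968
S_xx = nΣx² − (Σx)² = 6·638 − 56² = 3828 − 3136 = 692
S_yy = nΣy² − (Σy)² = 6·3162 − 130² = 18972 − 16900 = 2072
r = S_xy / √(S_xx·S_yy) = -968 / √(692·2072) = -968 / √1433824 = -968 / 1197.4239 = -0.8084
t = r·√(n−2)/√(1−r²) = -0.8084·√4 / √(1−0.653511) = -1.616800 / 0.588633 = -2.747

-2.747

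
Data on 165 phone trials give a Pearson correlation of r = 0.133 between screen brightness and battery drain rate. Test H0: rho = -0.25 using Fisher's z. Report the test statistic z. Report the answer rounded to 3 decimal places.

z_r = atanh(0.133) = 0.133793,  z_0 = atanh(-0.25) = -0.255413
SE = 1/√(n−3) = 1/√162 = 0.078567
z = (z_r − z_0)/SE = (0.133793 − (-0.255413)) / 0.078567 = 0.389206 / 0.078567 = 4.954

4.954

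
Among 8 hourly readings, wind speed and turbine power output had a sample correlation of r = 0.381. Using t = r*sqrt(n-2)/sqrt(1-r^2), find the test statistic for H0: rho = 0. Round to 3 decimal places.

1.009

1 − r² = 1 − 0.145161 = 0.854839;  √(1−r²) = 0.924575
√(n−2) = √6 = 2.449490
t = r·√(n−2)/√(1−r²) = 0.381 · 2.449490 / 0.924575 = 1.009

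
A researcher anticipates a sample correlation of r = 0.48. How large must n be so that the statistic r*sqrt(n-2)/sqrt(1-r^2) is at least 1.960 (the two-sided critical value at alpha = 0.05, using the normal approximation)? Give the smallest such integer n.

Need r·√(n−2)/√(1−r²) ≥ 1.960
√(n−2) ≥ 1.960·√(1−0.2304) / 0.48 = 1.960·0.877268 / 0.48 = 3.5822
n−2 ≥ 12.8322  ⇒  n ≥ 14.8322
Smallest integer n = 15

15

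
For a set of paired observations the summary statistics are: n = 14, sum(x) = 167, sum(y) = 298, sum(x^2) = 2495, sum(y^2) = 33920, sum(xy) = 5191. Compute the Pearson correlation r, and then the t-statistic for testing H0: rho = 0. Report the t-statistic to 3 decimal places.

1.694

Numerator: nΣxy − (Σx)(Σy) = 14·5191 − (167)(298) = 22908
Denominator: √[(nΣx²−(Σx)²)(nΣy²−(Σy)²)]
  nΣx²−(Σx)² = 14·2495 − 27889 = 7041;  nΣy²−(Σy)² = 14·33920 − 88804 = 386076
  √(7041·386076) = √2718361116 = 52137.9048
r = 22908 / 52137.9048 = 0.4394
t = r·√(n−2)/√(1−r²) = 0.4394·√12 / √(1−0.193072) = 1.522126 / 0.898292 = 1.694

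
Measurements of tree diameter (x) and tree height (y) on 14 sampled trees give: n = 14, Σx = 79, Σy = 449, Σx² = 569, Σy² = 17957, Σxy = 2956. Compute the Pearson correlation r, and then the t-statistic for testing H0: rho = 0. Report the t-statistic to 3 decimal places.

2.870

Numerator: nΣxy − (Σx)(Σy) = 14·2956 − (79)(449) = 5913
Denominator: √[(nΣx²−(Σx)²)(nΣy²−(Σy)²)]
  nΣx²−(Σx)² = 14·569 − 6241 = 1725;  nΣy²−(Σy)² = 14·17957 − 201601 = 49797
  √(1725·49797) = √85899825 = 9268.2158
r = 5913 / 9268.2158 = 0.6380
t = r·√(n−2)/√(1−r²) = 0.6380·√12 / √(1−0.407044) = 2.210097 / 0.770036 = 2.870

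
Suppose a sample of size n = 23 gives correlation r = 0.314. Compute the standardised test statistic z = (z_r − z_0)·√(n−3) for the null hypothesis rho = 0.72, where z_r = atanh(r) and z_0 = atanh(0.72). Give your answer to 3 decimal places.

-2.606

z_r = atanh(0.314) = 0.324977,  z_0 = atanh(0.72) = 0.907645
SE = 1/√(n−3) = 1/√20 = 0.223607
z = (z_r − z_0)/SE = (0.324977 − 0.907645) / 0.223607 = -0.582668 / 0.223607 = -2.606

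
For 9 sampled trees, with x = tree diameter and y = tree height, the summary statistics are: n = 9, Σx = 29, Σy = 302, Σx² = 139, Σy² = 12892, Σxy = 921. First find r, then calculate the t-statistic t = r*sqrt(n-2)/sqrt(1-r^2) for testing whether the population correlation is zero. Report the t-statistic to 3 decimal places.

S_xy = nΣxy − ΣxΣy = 9·921 − 29·302 = 8289 − 8758 = -469
S_xx = nΣx² − (Σx)² = 9·139 − 29² = 1251 − 841 = 410
S_yy = nΣy² − (Σy)² = 9·12892 − 302² = 116028 − 91204 = 24824
r = S_xy / √(S_xx·S_yy) = -469 / √(410·24824) = -469 / √10177840 = -469 / 3190.2727 = -0.1470
t = r·√(n−2)/√(1−r²) = -0.1470·√7 / √(1−0.021609) = -0.388925 / 0.989136 = -0.393

-0.393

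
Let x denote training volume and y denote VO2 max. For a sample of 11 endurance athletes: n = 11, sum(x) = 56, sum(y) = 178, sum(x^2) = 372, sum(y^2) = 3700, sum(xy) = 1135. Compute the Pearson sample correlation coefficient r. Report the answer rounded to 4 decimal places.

Numerator: nΣxy − (Σx)(Σy) = 11·1135 − (56)(178) = 2517
Denominator: √[(nΣx²−(Σx)²)(nΣy²−(Σy)²)]
  nΣx²−(Σx)² = 11·372 − 3136 = 956;  nΣy²−(Σy)² = 11·3700 − 31684 = 9016
  √(956·9016) = √8619296 = 2935.8638
r = 2517 / 2935.8638 = 0.8573

0.8573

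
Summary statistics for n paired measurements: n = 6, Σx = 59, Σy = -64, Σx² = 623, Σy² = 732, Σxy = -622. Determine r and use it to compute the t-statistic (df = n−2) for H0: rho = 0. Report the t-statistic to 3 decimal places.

S_xy = nΣxy − ΣxΣy = 6·(-622) − 59·(-64) = -3732 − (-3776) = 44
S_xx = nΣx² − (Σx)² = 6·623 − 59² = 3738 − 3481 = 257
S_yy = nΣy² − (Σy)² = 6·732 − (-64)² = 4392 − 4096 = 296
r = S_xy / √(S_xx·S_yy) = 44 / √(257·296) = 44 / √76072 = 44 / 275.8115 = 0.1595
t = r·√(n−2)/√(1−r²) = 0.1595·√4 / √(1−0.025440) = 0.319000 / 0.987198 = 0.323

0.323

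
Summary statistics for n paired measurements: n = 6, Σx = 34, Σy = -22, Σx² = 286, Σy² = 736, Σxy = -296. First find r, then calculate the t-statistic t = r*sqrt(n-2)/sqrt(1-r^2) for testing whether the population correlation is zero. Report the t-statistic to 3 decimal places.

-1.921

Numerator: nΣxy − (Σx)(Σy) = 6·(-296) − (34)(-22) = -1028
Denominator: √[(nΣx²−(Σx)²)(nΣy²−(Σy)²)]
  nΣx²−(Σx)² = 6·286 − 1156 = 560;  nΣy²−(Σy)² = 6·736 − 484 = 3932
  √(560·3932) = √2201920 = 1483.8868
r = -1028 / 1483.8868 = -0.6928
t = r·√(n−2)/√(1−r²) = -0.6928·√4 / √(1−0.479972) = -1.385600 / 0.721130 = -1.921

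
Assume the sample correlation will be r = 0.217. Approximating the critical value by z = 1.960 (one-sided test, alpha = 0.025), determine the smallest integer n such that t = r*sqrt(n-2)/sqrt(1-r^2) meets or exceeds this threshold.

Need r·√(n−2)/√(1−r²) ≥ 1.960
√(n−2) ≥ 1.960·√(1−0.047089) / 0.217 = 1.960·0.976172 / 0.217 = 8.8170
n−2 ≥ 77.7395  ⇒  n ≥ 79.7395
Smallest integer n = 80

80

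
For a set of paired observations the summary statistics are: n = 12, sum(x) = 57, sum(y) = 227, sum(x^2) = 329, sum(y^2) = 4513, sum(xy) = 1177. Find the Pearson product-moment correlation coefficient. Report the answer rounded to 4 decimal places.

0.8745

S_xy = nΣxy − ΣxΣy = 12·1177 − 57·227 = 14124 − 12939 = 1185
S_xx = nΣx² − (Σx)² = 12·329 − 57² = 3948 − 3249 = 699
S_yy = nΣy² − (Σy)² = 12·4513 − 227² = 54156 − 51529 = 2627
r = S_xy / √(S_xx·S_yy) = 1185 / √(699·2627) = 1185 / √1836273 = 1185 / 1355.0915 = 0.8745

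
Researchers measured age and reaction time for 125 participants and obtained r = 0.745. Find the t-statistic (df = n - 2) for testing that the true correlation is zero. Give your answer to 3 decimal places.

12.386

1 − r² = 1 − 0.555025 = 0.444975;  √(1−r²) = 0.667064
√(n−2) = √123 = 11.090537
t = r·√(n−2)/√(1−r²) = 0.745 · 11.090537 / 0.667064 = 12.386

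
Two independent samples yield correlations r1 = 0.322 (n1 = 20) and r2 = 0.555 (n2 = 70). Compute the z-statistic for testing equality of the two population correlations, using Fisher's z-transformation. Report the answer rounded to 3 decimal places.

Fisher z-transforms: z1 = atanh(0.322) = 0.333877, z2 = atanh(0.555) = 0.625578; difference d = -0.291701
Var(d) = 1/17 + 1/67 = 0.0588235 + 0.0149254 = 0.0737489
z = d/√Var(d) = -0.291701 / √0.0737489 = -0.291701 / 0.271567 = -1.074

-1.074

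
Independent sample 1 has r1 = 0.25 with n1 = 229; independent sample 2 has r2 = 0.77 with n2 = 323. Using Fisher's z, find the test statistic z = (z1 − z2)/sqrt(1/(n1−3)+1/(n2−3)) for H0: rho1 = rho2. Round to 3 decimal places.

z1 = atanh(0.25) = 0.255413,  z2 = atanh(0.77) = 1.020328
SE = √(1/(n1−3) + 1/(n2−3)) = √(1/226 + 1/320) = √(0.0044248 + 0.0031250) = √0.0075498 = 0.086890
z = (z1 − z2)/SE = (0.255413 − 1.020328) / 0.086890 = -0.764915 / 0.086890 = -8.803

-8.803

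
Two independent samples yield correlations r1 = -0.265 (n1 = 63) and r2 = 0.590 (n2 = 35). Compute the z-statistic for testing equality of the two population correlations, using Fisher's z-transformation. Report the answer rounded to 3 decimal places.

-4.336

Fisher z-transforms: z1 = atanh(-0.265) = -0.271478, z2 = atanh(0.590) = 0.677666; difference d = -0.949144
Var(d) = 1/60 + 1/32 = 0.0166667 + 0.0312500 = 0.0479167
z = d/√Var(d) = -0.949144 / √0.0479167 = -0.949144 / 0.218899 = -4.336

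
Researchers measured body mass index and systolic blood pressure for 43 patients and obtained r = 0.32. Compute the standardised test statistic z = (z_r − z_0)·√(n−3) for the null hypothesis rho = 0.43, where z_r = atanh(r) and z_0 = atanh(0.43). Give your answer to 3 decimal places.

z_r = atanh(0.32) = 0.331647,  z_0 = atanh(0.43) = 0.459897
SE = 1/√(n−3) = 1/√40 = 0.158114
z = (z_r − z_0)/SE = (0.331647 − 0.459897) / 0.158114 = -0.128250 / 0.158114 = -0.811

-0.811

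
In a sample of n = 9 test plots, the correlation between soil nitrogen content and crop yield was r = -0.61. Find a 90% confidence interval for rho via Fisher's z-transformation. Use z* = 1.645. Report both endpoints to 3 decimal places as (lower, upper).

Fisher z: z_r = atanh(r) = ½·ln((1+(-0.61))/(1−(-0.61))) = -0.708921
SE(z) = 1/√(n−3) = 1/√6 = 0.408248
90% ⇒ z* = 1.645; margin = 1.645·0.408248 = 0.671568
CI on z-scale: (-1.380489, -0.037353)
Back-transform: tanh(-1.380489) = -0.881061, tanh(-0.037353) = -0.037336

(-0.881, -0.037)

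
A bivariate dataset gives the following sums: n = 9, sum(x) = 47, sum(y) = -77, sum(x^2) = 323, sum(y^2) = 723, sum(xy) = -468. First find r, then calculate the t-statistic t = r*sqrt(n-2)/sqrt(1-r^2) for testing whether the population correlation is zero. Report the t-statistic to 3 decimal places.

-6.894

S_xy = nΣxy − ΣxΣy = 9·(-468) − 47·(-77) = -4212 − (-3619) = -593
S_xx = nΣx² − (Σx)² = 9·323 − 47² = 2907 − 2209 = 698
S_yy = nΣy² − (Σy)² = 9·723 − (-77)² = 6507 − 5929 = 578
r = S_xy / √(S_xx·S_yy) = -593 / √(698·578) = -593 / √403444 = -593 / 635.1724 = -0.9336
t = r·√(n−2)/√(1−r²) = -0.9336·√7 / √(1−0.871609) = -2.470073 / 0.358317 = -6.894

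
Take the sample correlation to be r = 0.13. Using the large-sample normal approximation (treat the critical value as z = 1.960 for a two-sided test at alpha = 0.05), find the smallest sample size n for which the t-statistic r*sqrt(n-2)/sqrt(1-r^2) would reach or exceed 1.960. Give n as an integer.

226

Need r·√(n−2)/√(1−r²) ≥ 1.960
√(n−2) ≥ 1.960·√(1−0.0169) / 0.13 = 1.960·0.991514 / 0.13 = 14.9490
n−2 ≥ 223.4726  ⇒  n ≥ 225.4726
Smallest integer n = 226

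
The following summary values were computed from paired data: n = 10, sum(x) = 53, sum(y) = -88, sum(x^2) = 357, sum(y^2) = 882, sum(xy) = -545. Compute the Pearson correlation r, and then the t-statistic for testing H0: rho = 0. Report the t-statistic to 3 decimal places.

-4.958

Numerator: nΣxy − (Σx)(Σy) = 10·(-545) − (53)(-88) = -786
Denominator: √[(nΣx²−(Σx)²)(nΣy²−(Σy)²)]
  nΣx²−(Σx)² = 10·357 − 2809 = 761;  nΣy²−(Σy)² = 10·882 − 7744 = 1076
  √(761·1076) = √818836 = 904.8956
r = -786 / 904.8956 = -0.8686
t = r·√(n−2)/√(1−r²) = -0.8686·√8 / √(1−0.754466) = -2.456772 / 0.495514 = -4.958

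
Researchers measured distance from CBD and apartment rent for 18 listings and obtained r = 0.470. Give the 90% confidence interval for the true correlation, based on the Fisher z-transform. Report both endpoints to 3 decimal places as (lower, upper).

Fisher z: z_r = atanh(r) = ½·ln((1+0.470)/(1−0.470)) = 0.510070
SE(z) = 1/√(n−3) = 1/√15 = 0.258199
90% ⇒ z* = 1.645; margin = 1.645·0.258199 = 0.424737
CI on z-scale: (0.085333, 0.934807)
Back-transform: tanh(0.085333) = 0.085126, tanh(0.934807) = 0.732827

(0.085, 0.733)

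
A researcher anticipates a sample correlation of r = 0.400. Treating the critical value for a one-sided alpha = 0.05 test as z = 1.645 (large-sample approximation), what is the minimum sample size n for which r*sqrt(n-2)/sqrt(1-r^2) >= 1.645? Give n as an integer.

17

Need r·√(n−2)/√(1−r²) ≥ 1.645
√(n−2) ≥ 1.645·√(1−0.160000) / 0.400 = 1.645·0.916515 / 0.400 = 3.7692
n−2 ≥ 14.2069  ⇒  n ≥ 16.2069
Smallest integer n = 17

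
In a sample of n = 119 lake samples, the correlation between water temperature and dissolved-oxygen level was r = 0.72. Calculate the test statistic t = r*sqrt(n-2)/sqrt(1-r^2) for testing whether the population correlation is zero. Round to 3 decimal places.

11.222

t = r·√(n−2) / √(1−r²) with r = 0.72, n = 119
  = 0.72·√117 / √(1 − 0.5184)
  = 0.72·10.816654 / 0.693974
  = 7.787991 / 0.693974 = 11.222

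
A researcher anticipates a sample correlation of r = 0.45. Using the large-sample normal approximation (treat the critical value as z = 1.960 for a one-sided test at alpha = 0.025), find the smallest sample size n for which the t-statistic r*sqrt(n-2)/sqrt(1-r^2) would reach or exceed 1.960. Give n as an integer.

r√(n−2)/√(1−r²) ≥ 1.960  ⇔  n−2 ≥ (1.960)²·(1−r²)/r²
(1−r²)/r² = (1−0.2025)/0.2025 = 3.9383
n ≥ 2 + 3.8416·3.9383 = 2 + 15.1294 = 17.1294
⌈17.1294⌉ = 18

18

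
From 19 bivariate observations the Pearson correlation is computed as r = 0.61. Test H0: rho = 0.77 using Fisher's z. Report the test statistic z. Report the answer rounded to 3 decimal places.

Fisher z: atanh(0.61) = 0.708921, atanh(0.77) = 1.020328
z = (z_r − z_0)·√(n−3) = (0.708921 − 1.020328)·√16 = -0.311407 · 4.000000 = -1.246

-1.246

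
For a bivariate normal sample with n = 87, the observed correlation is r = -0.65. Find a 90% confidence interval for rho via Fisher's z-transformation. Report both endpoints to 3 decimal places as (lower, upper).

(-0.742, -0.534)

z_r = atanh(-0.65) = -0.775299;  SE = 1/√(n−3) = 1/√84 = 0.109109
z-limits: -0.775299 ± 1.645·0.109109 = -0.775299 ± 0.179484 = [-0.954783, -0.595815]
ρ-limits: (tanh -0.954783, tanh -0.595815) = (-0.742, -0.534)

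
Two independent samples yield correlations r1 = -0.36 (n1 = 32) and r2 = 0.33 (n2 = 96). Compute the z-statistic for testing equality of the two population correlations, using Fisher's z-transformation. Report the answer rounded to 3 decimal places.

-3.384

z1 = atanh(-0.36) = -0.376886,  z2 = atanh(0.33) = 0.342828
SE = √(1/(n1−3) + 1/(n2−3)) = √(1/29 + 1/93) = √(0.0344828 + 0.0107527) = √0.0452355 = 0.212686
z = (z1 − z2)/SE = (-0.376886 − 0.342828) / 0.212686 = -0.719714 / 0.212686 = -3.384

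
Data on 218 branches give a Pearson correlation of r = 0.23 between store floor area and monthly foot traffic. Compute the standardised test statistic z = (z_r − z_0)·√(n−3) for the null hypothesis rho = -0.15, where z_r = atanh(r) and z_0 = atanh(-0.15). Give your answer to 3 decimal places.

5.650

z_r = atanh(0.23) = 0.234189,  z_0 = atanh(-0.15) = -0.151140
SE = 1/√(n−3) = 1/√215 = 0.068199
z = (z_r − z_0)/SE = (0.234189 − (-0.151140)) / 0.068199 = 0.385329 / 0.068199 = 5.650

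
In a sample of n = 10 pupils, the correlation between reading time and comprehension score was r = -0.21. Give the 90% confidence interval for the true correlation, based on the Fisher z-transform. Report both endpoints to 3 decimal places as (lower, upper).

(-0.683, 0.387)

z_r = atanh(-0.21) = -0.213171;  SE = 1/√(n−3) = 1/√7 = 0.377964
z-limits: -0.213171 ± 1.645·0.377964 = -0.213171 ± 0.621751 = [-0.834922, 0.408580]
ρ-limits: (tanh -0.834922, tanh 0.408580) = (-0.683, 0.387)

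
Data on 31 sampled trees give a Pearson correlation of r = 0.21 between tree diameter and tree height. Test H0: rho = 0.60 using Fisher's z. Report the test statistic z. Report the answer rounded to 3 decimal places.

Fisher z: atanh(0.21) = 0.213171, atanh(0.60) = 0.693147
z = (z_r − z_0)·√(n−3) = (0.213171 − 0.693147)·√28 = -0.479976 · 5.291503 = -2.540

-2.540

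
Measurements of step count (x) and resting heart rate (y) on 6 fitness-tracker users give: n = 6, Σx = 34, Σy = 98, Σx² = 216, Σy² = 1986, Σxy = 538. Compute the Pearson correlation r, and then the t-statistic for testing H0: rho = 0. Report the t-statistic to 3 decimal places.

-0.372

Numerator: nΣxy − (Σx)(Σy) = 6·538 − (34)(98) = -104
Denominator: √[(nΣx²−(Σx)²)(nΣy²−(Σy)²)]
  nΣx²−(Σx)² = 6·216 − 1156 = 140;  nΣy²−(Σy)² = 6·1986 − 9604 = 2312
  √(140·2312) = √323680 = 568.9288
r = -104 / 568.9288 = -0.1828
t = r·√(n−2)/√(1−r²) = -0.1828·√4 / √(1−0.033416) = -0.365600 / 0.983150 = -0.372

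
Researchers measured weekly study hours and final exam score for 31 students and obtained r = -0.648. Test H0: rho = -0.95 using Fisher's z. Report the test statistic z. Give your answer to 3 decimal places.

Fisher z: atanh(-0.648) = -0.771843, atanh(-0.95) = -1.831781
z = (z_r − z_0)·√(n−3) = (-0.771843 − (-1.831781))·√28 = 1.059938 · 5.291503 = 5.609

5.609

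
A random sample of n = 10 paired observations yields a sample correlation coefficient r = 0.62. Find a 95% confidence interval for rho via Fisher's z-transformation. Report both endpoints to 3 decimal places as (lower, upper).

Fisher z: z_r = atanh(r) = ½·ln((1+0.62)/(1−0.62)) = 0.725005
SE(z) = 1/√(n−3) = 1/√7 = 0.377964
95% ⇒ z* = 1.960; margin = 1.960·0.377964 = 0.740809
CI on z-scale: (-0.015804, 1.465814)
Back-transform: tanh(-0.015804) = -0.015803, tanh(1.465814) = 0.898776

(-0.016, 0.899)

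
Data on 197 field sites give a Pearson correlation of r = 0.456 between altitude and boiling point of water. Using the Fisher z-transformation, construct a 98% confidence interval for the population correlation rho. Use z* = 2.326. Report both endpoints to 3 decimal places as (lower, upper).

(0.314, 0.578)

z_r = atanh(0.456) = 0.492249;  SE = 1/√(n−3) = 1/√194 = 0.071796
z-limits: 0.492249 ± 2.326·0.071796 = 0.492249 ± 0.166997 = [0.325252, 0.659246]
ρ-limits: (tanh 0.325252, tanh 0.659246) = (0.314, 0.578)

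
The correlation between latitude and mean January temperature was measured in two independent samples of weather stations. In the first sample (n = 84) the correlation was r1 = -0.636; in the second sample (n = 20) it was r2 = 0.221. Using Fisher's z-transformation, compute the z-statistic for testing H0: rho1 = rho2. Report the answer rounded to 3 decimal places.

-3.659

Fisher z-transforms: z1 = atanh(-0.636) = -0.751428, z2 = atanh(0.221) = 0.224707; difference d = -0.976135
Var(d) = 1/81 + 1/17 = 0.0123457 + 0.0588235 = 0.0711692
z = d/√Var(d) = -0.976135 / √0.0711692 = -0.976135 / 0.266776 = -3.659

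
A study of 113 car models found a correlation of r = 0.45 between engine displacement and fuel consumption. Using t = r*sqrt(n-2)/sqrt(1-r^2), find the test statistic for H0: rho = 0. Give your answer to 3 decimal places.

1 − r² = 1 − 0.2025 = 0.7975;  √(1−r²) = 0.893029
√(n−2) = √111 = 10.535654
t = r·√(n−2)/√(1−r²) = 0.45 · 10.535654 / 0.893029 = 5.309

5.309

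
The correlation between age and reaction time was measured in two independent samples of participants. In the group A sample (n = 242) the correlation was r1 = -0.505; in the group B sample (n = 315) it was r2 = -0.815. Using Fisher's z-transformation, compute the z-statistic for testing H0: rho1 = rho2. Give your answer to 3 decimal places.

z1 = atanh(-0.505) = -0.555995,  z2 = atanh(-0.815) = -1.141742
SE = √(1/(n1−3) + 1/(n2−3)) = √(1/239 + 1/312) = √(0.0041841 + 0.0032051) = √0.0073892 = 0.085960
z = (z1 − z2)/SE = (-0.555995 − (-1.141742)) / 0.085960 = 0.585747 / 0.085960 = 6.814

6.814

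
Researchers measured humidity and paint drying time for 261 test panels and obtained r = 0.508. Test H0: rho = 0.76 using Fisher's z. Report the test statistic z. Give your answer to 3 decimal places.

-7.006

z_r = atanh(0.508) = 0.560030,  z_0 = atanh(0.76) = 0.996215
SE = 1/√(n−3) = 1/√258 = 0.062257
z = (z_r − z_0)/SE = (0.560030 − 0.996215) / 0.062257 = -0.436185 / 0.062257 = -7.006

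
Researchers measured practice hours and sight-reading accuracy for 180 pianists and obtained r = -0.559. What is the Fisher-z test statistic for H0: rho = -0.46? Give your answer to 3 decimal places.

-1.784

z_r = atanh(-0.559) = -0.631377,  z_0 = atanh(-0.46) = -0.497311
SE = 1/√(n−3) = 1/√177 = 0.075165
z = (z_r − z_0)/SE = (-0.631377 − (-0.497311)) / 0.075165 = -0.134066 / 0.075165 = -1.784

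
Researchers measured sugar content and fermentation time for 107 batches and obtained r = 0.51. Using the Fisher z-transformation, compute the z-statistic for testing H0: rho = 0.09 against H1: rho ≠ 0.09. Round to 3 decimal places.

4.818

z_r = atanh(0.51) = 0.562730,  z_0 = atanh(0.09) = 0.090244
SE = 1/√(n−3) = 1/√104 = 0.098058
z = (z_r − z_0)/SE = (0.562730 − 0.090244) / 0.098058 = 0.472486 / 0.098058 = 4.818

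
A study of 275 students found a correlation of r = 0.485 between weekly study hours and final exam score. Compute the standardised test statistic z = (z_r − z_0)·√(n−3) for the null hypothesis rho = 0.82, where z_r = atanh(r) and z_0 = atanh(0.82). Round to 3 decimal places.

-10.346

z_r = atanh(0.485) = 0.529502,  z_0 = atanh(0.82) = 1.156817
SE = 1/√(n−3) = 1/√272 = 0.060634
z = (z_r − z_0)/SE = (0.529502 − 1.156817) / 0.060634 = -0.627315 / 0.060634 = -10.346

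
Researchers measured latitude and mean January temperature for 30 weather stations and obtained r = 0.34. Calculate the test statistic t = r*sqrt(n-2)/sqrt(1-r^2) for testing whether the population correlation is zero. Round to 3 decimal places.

1 − r² = 1 − 0.1156 = 0.8844;  √(1−r²) = 0.940425
√(n−2) = √28 = 5.291503
t = r·√(n−2)/√(1−r²) = 0.34 · 5.291503 / 0.940425 = 1.913

1.913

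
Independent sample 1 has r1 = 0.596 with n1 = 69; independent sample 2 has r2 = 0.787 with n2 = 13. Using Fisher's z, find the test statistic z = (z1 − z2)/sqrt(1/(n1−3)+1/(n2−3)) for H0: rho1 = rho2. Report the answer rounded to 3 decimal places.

-1.110

z1 = atanh(0.596) = 0.686920,  z2 = atanh(0.787) = 1.063501
SE = √(1/(n1−3) + 1/(n2−3)) = √(1/66 + 1/10) = √(0.0151515 + 0.1000000) = √0.1151515 = 0.339340
z = (z1 − z2)/SE = (0.686920 − 1.063501) / 0.339340 = -0.376581 / 0.339340 = -1.110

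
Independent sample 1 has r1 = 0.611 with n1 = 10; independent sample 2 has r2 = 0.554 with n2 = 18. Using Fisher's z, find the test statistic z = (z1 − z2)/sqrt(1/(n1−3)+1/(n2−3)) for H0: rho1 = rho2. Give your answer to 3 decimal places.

0.189

z1 = atanh(0.611) = 0.710516,  z2 = atanh(0.554) = 0.624134
SE = √(1/(n1−3) + 1/(n2−3)) = √(1/7 + 1/15) = √(0.1428571 + 0.0666667) = √0.2095238 = 0.457738
z = (z1 − z2)/SE = (0.710516 − 0.624134) / 0.457738 = 0.086382 / 0.457738 = 0.189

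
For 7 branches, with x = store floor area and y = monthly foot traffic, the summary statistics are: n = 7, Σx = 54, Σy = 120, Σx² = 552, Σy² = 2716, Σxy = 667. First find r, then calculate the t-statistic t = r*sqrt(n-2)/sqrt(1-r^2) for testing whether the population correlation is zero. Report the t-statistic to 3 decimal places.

Numerator: nΣxy − (Σx)(Σy) = 7·667 − (54)(120) = -1811
Denominator: √[(nΣx²−(Σx)²)(nΣy²−(Σy)²)]
  nΣx²−(Σx)² = 7·552 − 2916 = 948;  nΣy²−(Σy)² = 7·2716 − 14400 = 4612
  √(948·4612) = √4372176 = 2090.9749
r = -1811 / 2090.9749 = -0.8661
t = r·√(n−2)/√(1−r²) = -0.8661·√5 / √(1−0.750129) = -1.936658 / 0.499871 = -3.874

-3.874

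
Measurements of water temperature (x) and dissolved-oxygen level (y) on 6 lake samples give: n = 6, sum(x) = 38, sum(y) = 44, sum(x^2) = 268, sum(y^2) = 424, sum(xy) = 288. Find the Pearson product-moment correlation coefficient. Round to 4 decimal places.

Numerator: nΣxy − (Σx)(Σy) = 6·288 − (38)(44) = 56
Denominator: √[(nΣx²−(Σx)²)(nΣy²−(Σy)²)]
  nΣx²−(Σx)² = 6·268 − 1444 = 164;  nΣy²−(Σy)² = 6·424 − 1936 = 608
  √(164·608) = √99712 = 315.7721
r = 56 / 315.7721 = 0.1773

0.1773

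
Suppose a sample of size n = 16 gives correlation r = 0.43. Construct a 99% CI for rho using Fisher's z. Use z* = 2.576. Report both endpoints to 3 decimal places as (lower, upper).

Fisher z: z_r = atanh(r) = ½·ln((1+0.43)/(1−0.43)) = 0.459897
SE(z) = 1/√(n−3) = 1/√13 = 0.277350
99% ⇒ z* = 2.576; margin = 2.576·0.277350 = 0.714454
CI on z-scale: (-0.254557, 1.174351)
Back-transform: tanh(-0.254557) = -0.249198, tanh(1.174351) = 0.825662

(-0.249, 0.826)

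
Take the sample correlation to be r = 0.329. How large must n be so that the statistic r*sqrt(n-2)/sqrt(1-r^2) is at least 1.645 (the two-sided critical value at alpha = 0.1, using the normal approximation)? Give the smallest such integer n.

25

Need r·√(n−2)/√(1−r²) ≥ 1.645
√(n−2) ≥ 1.645·√(1−0.108241) / 0.329 = 1.645·0.944330 / 0.329 = 4.7216
n−2 ≥ 22.2935  ⇒  n ≥ 24.2935
Smallest integer n = 25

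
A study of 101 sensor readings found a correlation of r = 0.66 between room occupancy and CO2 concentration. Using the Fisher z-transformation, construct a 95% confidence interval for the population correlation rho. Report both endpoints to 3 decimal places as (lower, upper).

z_r = atanh(0.66) = 0.792814;  SE = 1/√(n−3) = 1/√98 = 0.101015
z-limits: 0.792814 ± 1.960·0.101015 = 0.792814 ± 0.197989 = [0.594825, 0.990803]
ρ-limits: (tanh 0.594825, tanh 0.990803) = (0.533, 0.758)

(0.533, 0.758)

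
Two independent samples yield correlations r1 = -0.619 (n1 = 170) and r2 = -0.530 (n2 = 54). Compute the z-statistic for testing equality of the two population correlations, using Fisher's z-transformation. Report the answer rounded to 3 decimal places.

-0.833

Fisher z-transforms: z1 = atanh(-0.619) = -0.723382, z2 = atanh(-0.530) = -0.590145; difference d = -0.133237
Var(d) = 1/167 + 1/51 = 0.0059880 + 0.0196078 = 0.0255958
z = d/√Var(d) = -0.133237 / √0.0255958 = -0.133237 / 0.159987 = -0.833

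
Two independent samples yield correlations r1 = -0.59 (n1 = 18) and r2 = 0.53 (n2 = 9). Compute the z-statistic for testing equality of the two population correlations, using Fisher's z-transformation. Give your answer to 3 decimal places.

Fisher z-transforms: z1 = atanh(-0.59) = -0.677666, z2 = atanh(0.53) = 0.590145; difference d = -1.267811
Var(d) = 1/15 + 1/6 = 0.0666667 + 0.1666667 = 0.2333334
z = d/√Var(d) = -1.267811 / √0.2333334 = -1.267811 / 0.483046 = -2.625

-2.625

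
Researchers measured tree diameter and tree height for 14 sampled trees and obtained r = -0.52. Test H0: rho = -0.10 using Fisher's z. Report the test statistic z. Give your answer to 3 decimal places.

Fisher z: atanh(-0.52) = -0.576340, atanh(-0.10) = -0.100335
z = (z_r − z_0)·√(n−3) = (-0.576340 − (-0.100335))·√11 = -0.476005 · 3.316625 = -1.579

-1.579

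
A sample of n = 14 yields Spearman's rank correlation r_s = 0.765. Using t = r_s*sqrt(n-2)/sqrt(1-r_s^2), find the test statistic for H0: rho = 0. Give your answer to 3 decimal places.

1 − r_s² = 1 − 0.585225 = 0.414775;  √(1−r_s²) = 0.644030
√(n−2) = √12 = 3.464102
t = r_s·√(n−2)/√(1−r_s²) = 0.765 · 3.464102 / 0.644030 = 4.115

4.115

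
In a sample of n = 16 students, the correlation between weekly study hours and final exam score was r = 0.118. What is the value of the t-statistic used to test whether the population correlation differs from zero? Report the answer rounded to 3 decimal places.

0.445

t = r·√(n−2) / √(1−r²) with r = 0.118, n = 16
  = 0.118·√14 / √(1 − 0.013924)
  = 0.118·3.741657 / 0.993014
  = 0.441516 / 0.993014 = 0.445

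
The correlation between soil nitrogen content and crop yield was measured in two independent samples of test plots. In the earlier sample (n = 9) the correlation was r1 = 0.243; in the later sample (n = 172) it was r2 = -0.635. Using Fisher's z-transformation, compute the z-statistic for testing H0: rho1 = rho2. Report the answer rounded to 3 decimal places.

2.402

z1 = atanh(0.243) = 0.247960,  z2 = atanh(-0.635) = -0.749750
SE = √(1/(n1−3) + 1/(n2−3)) = √(1/6 + 1/169) = √(0.1666667 + 0.0059172) = √0.1725839 = 0.415432
z = (z1 − z2)/SE = (0.247960 − (-0.749750)) / 0.415432 = 0.997710 / 0.415432 = 2.402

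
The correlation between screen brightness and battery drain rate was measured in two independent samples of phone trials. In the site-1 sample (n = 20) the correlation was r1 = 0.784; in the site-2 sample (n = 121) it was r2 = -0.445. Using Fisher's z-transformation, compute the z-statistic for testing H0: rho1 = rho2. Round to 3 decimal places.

z1 = atanh(0.784) = 1.055667,  z2 = atanh(-0.445) = -0.478448
SE = √(1/(n1−3) + 1/(n2−3)) = √(1/17 + 1/118) = √(0.0588235 + 0.0084746) = √0.0672981 = 0.259419
z = (z1 − z2)/SE = (1.055667 − (-0.478448)) / 0.259419 = 1.534115 / 0.259419 = 5.914

5.914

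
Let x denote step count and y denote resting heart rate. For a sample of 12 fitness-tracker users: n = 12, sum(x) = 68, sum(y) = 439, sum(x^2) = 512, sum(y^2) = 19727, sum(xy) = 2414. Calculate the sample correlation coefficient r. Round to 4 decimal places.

Numerator: nΣxy − (Σx)(Σy) = 12·2414 − (68)(439) = -884
Denominator: √[(nΣx²−(Σx)²)(nΣy²−(Σy)²)]
  nΣx²−(Σx)² = 12·512 − 4624 = 1520;  nΣy²−(Σy)² = 12·19727 − 192721 = 44003
  √(1520·44003) = √66884560 = 8178.2981
r = -884 / 8178.2981 = -0.1081

-0.1081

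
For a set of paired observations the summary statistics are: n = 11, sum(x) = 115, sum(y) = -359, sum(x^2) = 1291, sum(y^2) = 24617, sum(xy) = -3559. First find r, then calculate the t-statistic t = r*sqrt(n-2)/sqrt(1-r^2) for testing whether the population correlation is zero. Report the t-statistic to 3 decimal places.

Numerator: nΣxy − (Σx)(Σy) = 11·(-3559) − (115)(-359) = 2136
Denominator: √[(nΣx²−(Σx)²)(nΣy²−(Σy)²)]
  nΣx²−(Σx)² = 11·1291 − 13225 = 976;  nΣy²−(Σy)² = 11·24617 − 128881 = 141906
  √(976·141906) = √138500256 = 11768.6132
r = 2136 / 11768.6132 = 0.1815
t = r·√(n−2)/√(1−r²) = 0.1815·√9 / √(1−0.032942) = 0.544500 / 0.983391 = 0.554

0.554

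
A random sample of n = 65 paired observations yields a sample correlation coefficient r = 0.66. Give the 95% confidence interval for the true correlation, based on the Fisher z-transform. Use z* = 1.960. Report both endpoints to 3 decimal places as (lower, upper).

(0.496, 0.779)

z_r = atanh(0.66) = 0.792814;  SE = 1/√(n−3) = 1/√62 = 0.127000
z-limits: 0.792814 ± 1.960·0.127000 = 0.792814 ± 0.248920 = [0.543894, 1.041734]
ρ-limits: (tanh 0.543894, tanh 1.041734) = (0.496, 0.779)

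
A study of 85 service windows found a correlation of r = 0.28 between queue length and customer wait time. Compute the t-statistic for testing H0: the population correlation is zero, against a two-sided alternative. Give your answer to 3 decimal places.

2.657

1 − r² = 1 − 0.0784 = 0.9216;  √(1−r²) = 0.960000
√(n−2) = √83 = 9.110434
t = r·√(n−2)/√(1−r²) = 0.28 · 9.110434 / 0.960000 = 2.657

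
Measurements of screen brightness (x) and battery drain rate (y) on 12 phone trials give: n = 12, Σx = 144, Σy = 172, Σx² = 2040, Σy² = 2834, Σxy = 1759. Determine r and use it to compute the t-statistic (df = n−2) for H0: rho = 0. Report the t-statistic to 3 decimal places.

-6.503

S_xy = nΣxy − ΣxΣy = 12·1759 − 144·172 = 21108 − 24768 = -3660
S_xx = nΣx² − (Σx)² = 12·2040 − 144² = 24480 − 20736 = 3744
S_yy = nΣy² − (Σy)² = 12·2834 − 172² = 34008 − 29584 = 4424
r = S_xy / √(S_xx·S_yy) = -3660 / √(3744·4424) = -3660 / √16563456 = -3660 / 4069.8226 = -0.8993
t = r·√(n−2)/√(1−r²) = -0.8993·√10 / √(1−0.808740) = -2.843836 / 0.437333 = -6.503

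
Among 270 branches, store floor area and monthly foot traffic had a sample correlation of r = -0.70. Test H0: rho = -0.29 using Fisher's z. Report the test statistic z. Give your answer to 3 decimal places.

-9.293

Fisher z: atanh(-0.70) = -0.867301, atanh(-0.29) = -0.298566
z = (z_r − z_0)·√(n−3) = (-0.867301 − (-0.298566))·√267 = -0.568735 · 16.340135 = -9.293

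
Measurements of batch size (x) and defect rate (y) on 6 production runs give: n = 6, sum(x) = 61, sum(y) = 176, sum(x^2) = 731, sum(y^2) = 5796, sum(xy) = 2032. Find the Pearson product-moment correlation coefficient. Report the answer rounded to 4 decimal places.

Numerator: nΣxy − (Σx)(Σy) = 6·2032 − (61)(176) = 1456
Denominator: √[(nΣx²−(Σx)²)(nΣy²−(Σy)²)]
  nΣx²−(Σx)² = 6·731 − 3721 = 665;  nΣy²−(Σy)² = 6·5796 − 30976 = 3800
  √(665·3800) = √2527000 = 1589.6541
r = 1456 / 1589.6541 = 0.9159

0.9159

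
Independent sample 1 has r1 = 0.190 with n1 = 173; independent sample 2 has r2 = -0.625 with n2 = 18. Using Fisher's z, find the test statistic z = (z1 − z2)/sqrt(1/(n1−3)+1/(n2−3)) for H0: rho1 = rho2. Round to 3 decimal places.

3.436

z1 = atanh(0.190) = 0.192337,  z2 = atanh(-0.625) = -0.733169
SE = √(1/(n1−3) + 1/(n2−3)) = √(1/170 + 1/15) = √(0.0058824 + 0.0666667) = √0.0725491 = 0.269349
z = (z1 − z2)/SE = (0.192337 − (-0.733169)) / 0.269349 = 0.925506 / 0.269349 = 3.436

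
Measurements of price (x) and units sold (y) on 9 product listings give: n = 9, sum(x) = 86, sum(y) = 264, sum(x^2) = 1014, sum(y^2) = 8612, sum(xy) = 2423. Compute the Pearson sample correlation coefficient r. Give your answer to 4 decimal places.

-0.2440

S_xy = nΣxy − ΣxΣy = 9·2423 − 86·264 = 21807 − 22704 = -897
S_xx = nΣx² − (Σx)² = 9·1014 − 86² = 9126 − 7396 = 1730
S_yy = nΣy² − (Σy)² = 9·8612 − 264² = 77508 − 69696 = 7812
r = S_xy / √(S_xx·S_yy) = -897 / √(1730·7812) = -897 / √13514760 = -897 / 3676.2426 = -0.2440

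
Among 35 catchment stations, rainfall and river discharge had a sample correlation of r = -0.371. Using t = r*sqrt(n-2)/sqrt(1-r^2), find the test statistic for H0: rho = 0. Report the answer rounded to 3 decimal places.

1 − r² = 1 − 0.137641 = 0.862359;  √(1−r²) = 0.928633
√(n−2) = √33 = 5.744563
t = r·√(n−2)/√(1−r²) = -0.371 · 5.744563 / 0.928633 = -2.295

-2.295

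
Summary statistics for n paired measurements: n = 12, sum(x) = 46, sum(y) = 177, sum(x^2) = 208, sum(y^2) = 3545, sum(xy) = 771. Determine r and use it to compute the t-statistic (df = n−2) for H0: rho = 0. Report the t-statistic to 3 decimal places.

2.017

S_xy = nΣxy − ΣxΣy = 12·771 − 46·177 = 9252 − 8142 = 1110
S_xx = nΣx² − (Σx)² = 12·208 − 46² = 2496 − 2116 = 380
S_yy = nΣy² − (Σy)² = 12·3545 − 177² = 42540 − 31329 = 11211
r = S_xy / √(S_xx·S_yy) = 1110 / √(380·11211) = 1110 / √4260180 = 1110 / 2064.0203 = 0.5378
t = r·√(n−2)/√(1−r²) = 0.5378·√10 / √(1−0.289229) = 1.700673 / 0.843072 = 2.017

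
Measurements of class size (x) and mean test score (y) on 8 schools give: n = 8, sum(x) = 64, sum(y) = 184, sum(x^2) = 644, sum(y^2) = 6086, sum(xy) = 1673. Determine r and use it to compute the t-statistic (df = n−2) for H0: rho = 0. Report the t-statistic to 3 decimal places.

Numerator: nΣxy − (Σx)(Σy) = 8·1673 − (64)(184) = 1608
Denominator: √[(nΣx²−(Σx)²)(nΣy²−(Σy)²)]
  nΣx²−(Σx)² = 8·644 − 4096 = 1056;  nΣy²−(Σy)² = 8·6086 − 33856 = 14832
  √(1056·14832) = √15662592 = 3957.5993
r = 1608 / 3957.5993 = 0.4063
t = r·√(n−2)/√(1−r²) = 0.4063·√6 / √(1−0.165080) = 0.995228 / 0.913740 = 1.089

1.089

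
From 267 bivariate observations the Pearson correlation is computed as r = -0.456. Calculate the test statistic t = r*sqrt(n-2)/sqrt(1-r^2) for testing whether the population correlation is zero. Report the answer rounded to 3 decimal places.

-8.341

1 − r² = 1 − 0.207936 = 0.792064;  √(1−r²) = 0.889980
√(n−2) = √265 = 16.278821
t = r·√(n−2)/√(1−r²) = -0.456 · 16.278821 / 0.889980 = -8.341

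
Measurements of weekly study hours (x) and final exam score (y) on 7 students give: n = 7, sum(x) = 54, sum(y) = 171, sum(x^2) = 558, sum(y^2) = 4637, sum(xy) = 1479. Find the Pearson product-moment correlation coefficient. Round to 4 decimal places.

S_xy = nΣxy − ΣxΣy = 7·1479 − 54·171 = 10353 − 9234 = 1119
S_xx = nΣx² − (Σx)² = 7·558 − 54² = 3906 − 2916 = 990
S_yy = nΣy² − (Σy)² = 7·4637 − 171² = 32459 − 29241 = 3218
r = S_xy / √(S_xx·S_yy) = 1119 / √(990·3218) = 1119 / √3185820 = 1119 / 1784.8866 = 0.6269

0.6269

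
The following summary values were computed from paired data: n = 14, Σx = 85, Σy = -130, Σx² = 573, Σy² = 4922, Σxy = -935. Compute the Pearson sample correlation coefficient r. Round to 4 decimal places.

S_xy = nΣxy − ΣxΣy = 14·(-935) − 85·(-130) = -13090 − (-11050) = -2040
S_xx = nΣx² − (Σx)² = 14·573 − 85² = 8022 − 7225 = 797
S_yy = nΣy² − (Σy)² = 14·4922 − (-130)² = 68908 − 16900 = 52008
r = S_xy / √(S_xx·S_yy) = -2040 / √(797·52008) = -2040 / √41450376 = -2040 / 6438.1966 = -0.3169

-0.3169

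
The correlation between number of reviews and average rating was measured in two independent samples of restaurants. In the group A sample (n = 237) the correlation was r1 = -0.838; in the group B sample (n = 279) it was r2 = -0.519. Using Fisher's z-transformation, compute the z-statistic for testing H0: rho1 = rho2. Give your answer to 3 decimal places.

-7.196

Fisher z-transforms: z1 = atanh(-0.838) = -1.214418, z2 = atanh(-0.519) = -0.574970; difference d = -0.639448
Var(d) = 1/234 + 1/276 = 0.0042735 + 0.0036232 = 0.0078967
z = d/√Var(d) = -0.639448 / √0.0078967 = -0.639448 / 0.088863 = -7.196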